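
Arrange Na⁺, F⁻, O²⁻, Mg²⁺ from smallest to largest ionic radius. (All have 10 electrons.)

Mg²⁺ < Na⁺ < F⁻ < O²⁻

All of these have 10 electrons, so size is governed by nuclear charge alone: the more protons, the stronger the pull on the same electron cloud, and the smaller the ion.
Nuclear charges: Mg²⁺ (Z=12), Na⁺ (Z=11), F⁻ (Z=9), O²⁻ (Z=8).
Smallest to largest: Mg²⁺ < Na⁺ < F⁻ < O²⁻.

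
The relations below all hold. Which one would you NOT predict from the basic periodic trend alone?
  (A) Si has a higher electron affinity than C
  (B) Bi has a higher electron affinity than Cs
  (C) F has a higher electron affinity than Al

(A)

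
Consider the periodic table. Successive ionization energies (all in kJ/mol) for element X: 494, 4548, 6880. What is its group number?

Group 1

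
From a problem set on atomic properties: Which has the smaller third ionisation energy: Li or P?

P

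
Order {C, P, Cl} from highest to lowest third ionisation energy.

C > Cl > P

The third ionization energy removes an electron from the +2 ion. For each element: C²⁺ still has 2 valence electrons; P²⁺ still has 3 valence electrons; Cl²⁺ still has 5 valence electrons.
All are still removing valence electrons, so compare the +2 ions as you would atoms: IE_3 generally rises across a period (higher Z_eff) and falls down a group (larger shell), subject to the usual subshell exceptions.
Valence configurations: C²⁺ [He]2s², P²⁺ [Ne]3s²3p¹, Cl²⁺ [Ne]3s²3p³.
Approximate IE_3 values (kJ/mol): C 4620, P 2914, Cl 3822.
Putting it together, IE_3: P < Cl < C.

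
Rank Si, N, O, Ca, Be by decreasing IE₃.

IE_3 is the cost of taking one more electron from the +2 cation: Si²⁺ still has 2 valence electrons; N²⁺ still has 3 valence electrons; O²⁺ still has 4 valence electrons; Ca²⁺ is the bare [Ar] core; Be²⁺ is the bare [He] core.
Usually core removal costs more than valence removal, but here the competition is close: a tightly held n=2 valence electron can cost more to remove than an n=3 core electron, so the actual values have to decide it.
Valence configurations: Si²⁺ [Ne]3s², N²⁺ [He]2s²2p¹, O²⁺ [He]2s²2p².
Tabulated IE_3 (kJ/mol): Si 3232, N 4578, O 5300, Ca 4912, Be 14849.
Overall IE_3 order: Si < N < Ca < O < Be.

Be > O > Ca > N > Si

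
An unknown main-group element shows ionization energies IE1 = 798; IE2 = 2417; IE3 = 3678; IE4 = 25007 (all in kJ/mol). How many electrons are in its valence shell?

Look for the largest jump between consecutive ionization energies: IE4/IE3 ≈ 6.8, far larger than any earlier ratio.
That jump marks the point where a core electron is being removed. So the atom has 3 valence electrons.

3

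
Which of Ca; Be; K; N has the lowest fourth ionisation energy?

K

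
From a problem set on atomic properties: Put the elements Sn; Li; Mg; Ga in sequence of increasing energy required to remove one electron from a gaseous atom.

Li is in period 2, group 1; Mg is in period 3, group 2; Ga is in period 4, group 13; Sn is in period 5, group 14.
IE₁ increases left→right with effective nuclear charge and decreases top→bottom as the valence shell moves farther out.
These sit on a diagonal, where the across-period and down-group effects partly cancel.
Ga > Li: period and group pull opposite ways; the across-period shift dominates (579 vs 520 kJ/mol).
Sn > Ga: the two effects oppose for this pair; the across-period effect wins (709 vs 579 kJ/mol).
Mg > Sn: the two effects oppose for this pair; the down-group effect wins (738 vs 709 kJ/mol).
For reference (kJ/mol): Li 520, Mg 738, Ga 579, Sn 709.
So from lowest to highest: Li < Ga < Sn < Mg.

Li, Ga, Sn, Mg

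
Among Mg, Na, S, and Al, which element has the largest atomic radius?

Na is in period 3, group 1; Mg is in period 3, group 2; Al is in period 3, group 13; S is in period 3, group 16.
Radius decreases left→right (rising Z_eff, same n) and increases top→bottom (higher n).
All lie in period 3, so atomic radius increases right to left.
The largest atomic radius among these belongs to Na.

Na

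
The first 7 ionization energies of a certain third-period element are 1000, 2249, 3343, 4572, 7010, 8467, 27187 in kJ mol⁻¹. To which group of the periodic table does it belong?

Look for the largest jump between consecutive ionization energies: IE7/IE6 ≈ 3.2, far larger than any earlier ratio.
That jump marks the point where a core electron is being removed. So the atom has 6 valence electrons.
A main-group element with 6 valence electrons is in group 16.

Group 16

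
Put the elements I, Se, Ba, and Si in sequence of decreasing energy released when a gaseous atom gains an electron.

I, Se, Si, Ba

Si is in period 3, group 14; Se is in period 4, group 16; I is in period 5, group 17; Ba is in period 6, group 2.
Electron affinity generally becomes more exothermic across a period toward the halogens and less exothermic down a group.
Neither a single period nor a single group — weigh both effects.
Si > Ba: relative to Ba, both the across-period and down-group shifts push Si's electron affinity up.
Se > Si: period and group pull opposite ways; the across-period shift dominates (195 vs 134 kJ/mol).
I > Se: the two effects oppose for this pair; the across-period effect wins (295 vs 195 kJ/mol).
Tabulated electron affinity (kJ/mol): Si 134, Se 195, I 295, Ba 14.
So from highest to lowest: I > Se > Si > Ba.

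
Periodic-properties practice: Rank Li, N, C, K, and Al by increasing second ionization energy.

Al, C, N, K, Li

IE_2 is the cost of taking one more electron from the +1 cation: Li⁺ is the bare [He] core; N⁺ still has 4 valence electrons; C⁺ still has 3 valence electrons; K⁺ is the bare [Ar] core; Al⁺ still has 2 valence electrons.
Core electrons are held far more tightly than valence electrons, so K and Li top the IE_2 order.
Valence configurations: N⁺ [He]2s²2p², C⁺ [He]2s²2p¹, Al⁺ [Ne]3s².
The numbers (kJ/mol): Li 7298, N 2856, C 2353, K 3052, Al 1817.
Hence IE_2: Al < C < N < K < Li.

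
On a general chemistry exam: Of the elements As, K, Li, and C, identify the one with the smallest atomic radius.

Li is in period 2, group 1; C is in period 2, group 14; K is in period 4, group 1; As is in period 4, group 15.
Atomic radius shrinks across a period as nuclear charge pulls the same shell inward, and grows down a group as new shells are added.
Here both period and group differ, so the two effects have to be weighed against each other.
As > C: period and group pull opposite ways; the down-group shift dominates (121 vs 75 pm).
Li > As: the two effects oppose for this pair; the across-period effect wins (133 vs 121 pm).
K > Li: K sits below Li in group 1, so the down-group effect alone puts K larger.
Tabulated atomic radius (pm): Li 133, C 75, K 196, As 121.
The smallest atomic radius among these belongs to C.

C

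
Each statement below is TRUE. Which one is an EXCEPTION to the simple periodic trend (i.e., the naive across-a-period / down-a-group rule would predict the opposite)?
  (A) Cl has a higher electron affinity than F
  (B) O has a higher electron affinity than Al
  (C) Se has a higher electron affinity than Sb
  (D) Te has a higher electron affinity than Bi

The general trend: electron affinity increases across a period and decreases down a group.
(A) Cl (period 3, group 17) vs F (period 2, group 17): the stated order contradicts the simple trend.
(B) O (period 2, group 16) vs Al (period 3, group 13): the stated order agrees with the simple trend.
(C) Se (period 4, group 16) vs Sb (period 5, group 15): the stated order agrees with the simple trend.
(D) Te (period 5, group 16) vs Bi (period 6, group 15): the stated order agrees with the simple trend.
The exception is (A): F's small 2p subshell makes the incoming electron feel strong e⁻–e⁻ repulsion, so Cl actually releases more energy on gaining an electron.

(A)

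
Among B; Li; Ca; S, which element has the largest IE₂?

Consider each +1 ion: B⁺ still has 2 valence electrons; Li⁺ is the bare [He] core; Ca⁺ still has 1 valence electron; S⁺ still has 5 valence electrons.
Core electrons are held far more tightly than valence electrons, so Li tops the IE_2 order.
Valence configurations: B⁺ [He]2s², Ca⁺ [Ar]4s¹, S⁺ [Ne]3s²3p³.
The numbers (kJ/mol): B 2427, Li 7298, Ca 1145, S 2252.
Overall IE_2 order: Ca < S < B < Li.

Li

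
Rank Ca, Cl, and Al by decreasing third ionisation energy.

Ca, Cl, Al

The third ionization energy removes an electron from the +2 ion. For each element: Ca²⁺ is the bare [Ar] core; Cl²⁺ still has 5 valence electrons; Al²⁺ still has 1 valence electron.
Pulling an electron out of a noble-gas core costs far more than removing a remaining valence electron, so Ca sits at the high end of IE_3.
Valence configurations: Cl²⁺ [Ne]3s²3p³, Al²⁺ [Ne]3s¹.
Approximate IE_3 values (kJ/mol): Ca 4912, Cl 3822, Al 2745.
So the third ionization energies run Al < Cl < Ca.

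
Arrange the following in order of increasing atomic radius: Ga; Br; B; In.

B is in period 2, group 13; Ga is in period 4, group 13; Br is in period 4, group 17; In is in period 5, group 13.
Across a period the added protons contract the valence shell; down a group each new principal shell makes the atom larger.
Neither a single period nor a single group — weigh both effects.
Br > B: the two effects oppose for this pair; the down-group effect wins (114 vs 85 pm).
Ga > Br: Ga lies to the left of Br in period 4, so the across-period effect alone puts Ga larger.
In > Ga: In sits below Ga in group 13, so the down-group effect alone puts In larger.
Tabulated atomic radius (pm): B 85, Ga 124, Br 114, In 142.
So from smallest to largest: B < Br < Ga < In.

B < Br < Ga < In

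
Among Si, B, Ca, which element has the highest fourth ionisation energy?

B

The fourth ionization energy removes an electron from the +3 ion. For each element: Si³⁺ still has 1 valence electron; B³⁺ is the bare [He] core; Ca³⁺ is already 1 electron into the core.
Core electrons are held far more tightly than valence electrons, so Ca and B top the IE_4 order.
The numbers (kJ/mol): Si 4356, B 25026, Ca 6491.
So the fourth ionization energies run Si < Ca < B.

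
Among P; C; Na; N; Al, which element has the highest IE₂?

Na

The second ionization energy removes an electron from the +1 ion. For each element: P⁺ still has 4 valence electrons; C⁺ still has 3 valence electrons; Na⁺ is the bare [Ne] core; N⁺ still has 4 valence electrons; Al⁺ still has 2 valence electrons.
Core electrons are held far more tightly than valence electrons, so Na tops the IE_2 order.
Valence configurations: P⁺ [Ne]3s²3p², C⁺ [He]2s²2p¹, N⁺ [He]2s²2p², Al⁺ [Ne]3s².
The numbers (kJ/mol): P 1907, C 2353, Na 4562, N 2856, Al 1817.
So the second ionization energies run Al < P < C < N < Na.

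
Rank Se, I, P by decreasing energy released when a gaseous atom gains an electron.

I, Se, P

P is in period 3, group 15; Se is in period 4, group 16; I is in period 5, group 17.
Electron affinity generally becomes more exothermic across a period toward the halogens and less exothermic down a group.
A diagonal step moves right (one effect) and down (the opposite effect) at once.
Se > P: period and group pull opposite ways; the across-period shift dominates (195 vs 72 kJ/mol).
I > Se: the two effects oppose for this pair; the across-period effect wins (295 vs 195 kJ/mol).
Tabulated electron affinity (kJ/mol): P 72, Se 195, I 295.
So from highest to lowest: I > Se > P.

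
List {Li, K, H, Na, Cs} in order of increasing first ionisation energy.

Cs < K < Na < Li < H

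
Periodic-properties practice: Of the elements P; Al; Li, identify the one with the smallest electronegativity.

Li

Li is in period 2, group 1; Al is in period 3, group 13; P is in period 3, group 15.
EN rises left→right (higher Z_eff, smaller atoms) and falls top→bottom (larger, more shielded atoms).
These span different periods and groups, so the two trends combine.
Al > Li: the two effects oppose for this pair; the across-period effect wins (1.61 vs 0.98).
P > Al: both are in period 3; the period trend gives P the larger value.
For reference (Pauling): Li 0.98, Al 1.61, P 2.19.
The smallest electronegativity among these belongs to Li.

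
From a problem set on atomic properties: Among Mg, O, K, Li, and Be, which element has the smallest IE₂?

Mg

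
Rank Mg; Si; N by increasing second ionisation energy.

Mg < Si < N

The second ionization energy removes an electron from the +1 ion. For each element: Mg⁺ still has 1 valence electron; Si⁺ still has 3 valence electrons; N⁺ still has 4 valence electrons.
All are still removing valence electrons, so compare the +1 ions as you would atoms: IE_2 generally rises across a period (higher Z_eff) and falls down a group (larger shell), subject to the usual subshell exceptions.
Valence configurations: Mg⁺ [Ne]3s¹, Si⁺ [Ne]3s²3p¹, N⁺ [He]2s²2p².
Approximate IE_2 values (kJ/mol): Mg 1451, Si 1577, N 2856.
Hence IE_2: Mg < Si < N.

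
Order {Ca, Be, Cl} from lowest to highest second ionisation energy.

After 1 electron has been removed, what remains? Ca⁺ still has 1 valence electron; Be⁺ still has 1 valence electron; Cl⁺ still has 6 valence electrons.
All are still removing valence electrons, so compare the +1 ions as you would atoms: IE_2 generally rises across a period (higher Z_eff) and falls down a group (larger shell), subject to the usual subshell exceptions.
Valence configurations: Ca⁺ [Ar]4s¹, Be⁺ [He]2s¹, Cl⁺ [Ne]3s²3p⁴.
Tabulated IE_2 (kJ/mol): Ca 1145, Be 1757, Cl 2298.
Putting it together, IE_2: Ca < Be < Cl.

Ca, Be, Cl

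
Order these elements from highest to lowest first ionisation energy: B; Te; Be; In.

Be, Te, B, In

Be is in period 2, group 2; B is in period 2, group 13; In is in period 5, group 13; Te is in period 5, group 16.
First ionization energy rises across a period (greater Z_eff holds electrons more tightly) and falls down a group (valence electrons are farther from the nucleus).
These span different periods and groups, so the two trends combine.
B > In: they share group 13; the group trend gives B the larger value.
Te > B: period and group pull opposite ways; the across-period shift dominates (869 vs 801 kJ/mol).
Be > Te: period and group pull opposite ways; the down-group shift dominates (900 vs 869 kJ/mol).
Note the exception: Be has a higher first ionization energy than B, contrary to the simple trend — removing B's lone 2p electron is easier than breaking Be's filled 2s².
Tabulated first ionization energy (kJ/mol): Be 900, B 801, In 558, Te 869.
So from highest to lowest: Be > Te > B > In.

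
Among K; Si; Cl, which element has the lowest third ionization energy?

Consider each +2 ion: K²⁺ is already 1 electron into the core; Si²⁺ still has 2 valence electrons; Cl²⁺ still has 5 valence electrons.
Breaking into a closed-shell core is much more expensive than removing a leftover valence electron — K has the largest IE_3 here.
Valence configurations: Si²⁺ [Ne]3s², Cl²⁺ [Ne]3s²3p³.
The numbers (kJ/mol): K 4420, Si 3232, Cl 3822.
Putting it together, IE_3: Si < Cl < K.

Si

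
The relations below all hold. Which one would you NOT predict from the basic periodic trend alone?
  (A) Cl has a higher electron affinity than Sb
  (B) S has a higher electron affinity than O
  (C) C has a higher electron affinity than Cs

(B)

The general trend: electron affinity increases across a period and decreases down a group.
(A) Cl (period 3, group 17) vs Sb (period 5, group 15): the stated order agrees with the simple trend.
(B) S (period 3, group 16) vs O (period 2, group 16): the stated order contradicts the simple trend.
(C) C (period 2, group 14) vs Cs (period 6, group 1): the stated order agrees with the simple trend.
The exception is (B): the compact 2p subshell of O repels the added electron more than S's larger 3p does.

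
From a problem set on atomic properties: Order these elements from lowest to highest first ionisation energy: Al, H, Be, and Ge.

H is in period 1, group 1; Be is in period 2, group 2; Al is in period 3, group 13; Ge is in period 4, group 14.
IE₁ increases left→right with effective nuclear charge and decreases top→bottom as the valence shell moves farther out.
These sit on a diagonal, where the across-period and down-group effects partly cancel.
Ge > Al: the two effects oppose for this pair; the across-period effect wins (762 vs 578 kJ/mol).
Be > Ge: period and group pull opposite ways; the down-group shift dominates (900 vs 762 kJ/mol).
H > Be: period and group pull opposite ways; the down-group shift dominates (1312 vs 900 kJ/mol).
Tabulated first ionization energy (kJ/mol): H 1312, Be 900, Al 578, Ge 762.
So from lowest to highest: Al < Ge < Be < H.

Al < Ge < Be < H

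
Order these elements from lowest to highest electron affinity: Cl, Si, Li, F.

Li, Si, F, Cl

Li is in period 2, group 1; F is in period 2, group 17; Si is in period 3, group 14; Cl is in period 3, group 17.
EA tends to increase across a period and decrease down a group, though the pattern is less regular than for IE or radius.
These span different periods and groups, so the two trends combine.
Si > Li: the two effects oppose for this pair; the across-period effect wins (134 vs 60 kJ/mol).
F > Si: relative to Si, both the across-period and down-group shifts push F's electron affinity up.
Cl > F: this pair runs against the simple trend — see the exception note.
Note the exception: Cl has a higher electron affinity than F, contrary to the simple trend — F's small 2p subshell makes the incoming electron feel strong e⁻–e⁻ repulsion, so Cl actually releases more energy on gaining an electron.
Tabulated electron affinity (kJ/mol): Li 60, F 328, Si 134, Cl 349.
So from lowest to highest: Li < Si < F < Cl.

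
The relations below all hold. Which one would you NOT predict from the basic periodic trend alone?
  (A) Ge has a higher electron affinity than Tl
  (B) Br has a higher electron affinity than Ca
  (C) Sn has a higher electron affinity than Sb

(C)

The general trend: electron affinity increases across a period and decreases down a group.
(A) Ge (period 4, group 14) vs Tl (period 6, group 13): the stated order agrees with the simple trend.
(B) Br (period 4, group 17) vs Ca (period 4, group 2): the stated order agrees with the simple trend.
(C) Sn (period 5, group 14) vs Sb (period 5, group 15): the stated order contradicts the simple trend.
The exception is (C): adding an electron to Sb's half-filled 5p³ is unfavourable, so Sn has the more exothermic EA.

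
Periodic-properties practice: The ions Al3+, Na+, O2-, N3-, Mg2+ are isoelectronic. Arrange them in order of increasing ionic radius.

All of these have 10 electrons, so size is governed by nuclear charge alone: the more protons, the stronger the pull on the same electron cloud, and the smaller the ion.
Nuclear charges: Al3+ (Z=13), Mg2+ (Z=12), Na+ (Z=11), O2- (Z=8), N3- (Z=7).
Smallest to largest: Al3+ < Mg2+ < Na+ < O2- < N3-.

Al3+, Mg2+, Na+, O2-, N3-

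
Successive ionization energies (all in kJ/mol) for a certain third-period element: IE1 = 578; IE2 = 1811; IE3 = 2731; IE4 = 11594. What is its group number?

Group 13

Look for the largest jump between consecutive ionization energies: IE4/IE3 ≈ 4.2, far larger than any earlier ratio.
That jump marks the point where a core electron is being removed. So the atom has 3 valence electrons.
A main-group element with 3 valence electrons is in group 13.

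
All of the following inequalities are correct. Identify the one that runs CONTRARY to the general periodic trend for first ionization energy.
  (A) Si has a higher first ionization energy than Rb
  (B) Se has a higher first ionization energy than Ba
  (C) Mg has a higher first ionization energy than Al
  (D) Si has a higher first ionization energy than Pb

(C)

The general trend: first ionization energy increases across a period and decreases down a group.
(A) Si (period 3, group 14) vs Rb (period 5, group 1): the stated order agrees with the simple trend.
(B) Se (period 4, group 16) vs Ba (period 6, group 2): the stated order agrees with the simple trend.
(C) Mg (period 3, group 2) vs Al (period 3, group 13): the stated order contradicts the simple trend.
(D) Si (period 3, group 14) vs Pb (period 6, group 14): the stated order agrees with the simple trend.
The exception is (C): Al's single 3p electron is easier to remove than one from Mg's filled 3s².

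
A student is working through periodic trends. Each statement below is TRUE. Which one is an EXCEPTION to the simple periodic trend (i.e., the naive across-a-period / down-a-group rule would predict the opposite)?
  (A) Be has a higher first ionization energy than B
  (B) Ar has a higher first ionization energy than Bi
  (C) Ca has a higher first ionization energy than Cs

The general trend: first ionization energy increases across a period and decreases down a group.
(A) Be (period 2, group 2) vs B (period 2, group 13): the stated order contradicts the simple trend.
(B) Ar (period 3, group 18) vs Bi (period 6, group 15): the stated order agrees with the simple trend.
(C) Ca (period 4, group 2) vs Cs (period 6, group 1): the stated order agrees with the simple trend.
The exception is (A): removing B's lone 2p electron is easier than breaking Be's filled 2s².

(A)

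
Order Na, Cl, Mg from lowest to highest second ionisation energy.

Mg, Cl, Na

IE_2 is the cost of taking one more electron from the +1 cation: Na⁺ is the bare [Ne] core; Cl⁺ still has 6 valence electrons; Mg⁺ still has 1 valence electron.
Breaking into a closed-shell core is much more expensive than removing a leftover valence electron — Na has the largest IE_2 here.
Valence configurations: Cl⁺ [Ne]3s²3p⁴, Mg⁺ [Ne]3s¹.
The numbers (kJ/mol): Na 4562, Cl 2298, Mg 1451.
Putting it together, IE_2: Mg < Cl < Na.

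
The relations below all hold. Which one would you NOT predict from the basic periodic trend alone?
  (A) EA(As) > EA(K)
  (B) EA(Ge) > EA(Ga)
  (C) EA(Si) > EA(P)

(C)

The general trend: electron affinity increases across a period and decreases down a group.
(A) As (period 4, group 15) vs K (period 4, group 1): the stated order agrees with the simple trend.
(B) Ge (period 4, group 14) vs Ga (period 4, group 13): the stated order agrees with the simple trend.
(C) Si (period 3, group 14) vs P (period 3, group 15): the stated order contradicts the simple trend.
The exception is (C): adding an electron to P's half-filled 3p³ is unfavourable, so Si (3p²) has the more exothermic EA.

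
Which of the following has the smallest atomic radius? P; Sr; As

P

P is in period 3, group 15; As is in period 4, group 15; Sr is in period 5, group 2.
Atomic radius shrinks across a period as nuclear charge pulls the same shell inward, and grows down a group as new shells are added.
Neither a single period nor a single group — weigh both effects.
As > P: As sits below P in group 15, so the down-group effect alone puts As larger.
Sr > As: both effects reinforce here, so Sr is clearly the larger of the two.
Tabulated atomic radius (pm): P 111, As 121, Sr 185.
The smallest atomic radius among these belongs to P.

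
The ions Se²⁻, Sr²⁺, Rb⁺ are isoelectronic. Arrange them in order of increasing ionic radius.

Sr²⁺ < Rb⁺ < Se²⁻

All of these have 36 electrons, so size is governed by nuclear charge alone: the more protons, the stronger the pull on the same electron cloud, and the smaller the ion.
Nuclear charges: Sr²⁺ (Z=38), Rb⁺ (Z=37), Se²⁻ (Z=34).
Smallest to largest: Sr²⁺ < Rb⁺ < Se²⁻.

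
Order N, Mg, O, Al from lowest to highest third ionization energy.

IE_3 is the cost of taking one more electron from the +2 cation: N²⁺ still has 3 valence electrons; Mg²⁺ is the bare [Ne] core; O²⁺ still has 4 valence electrons; Al²⁺ still has 1 valence electron.
Breaking into a closed-shell core is much more expensive than removing a leftover valence electron — Mg has the largest IE_3 here.
Valence configurations: N²⁺ [He]2s²2p¹, O²⁺ [He]2s²2p², Al²⁺ [Ne]3s¹.
Tabulated IE_3 (kJ/mol): N 4578, Mg 7733, O 5300, Al 2745.
Putting it together, IE_3: Al < N < O < Mg.

Al < N < O < Mg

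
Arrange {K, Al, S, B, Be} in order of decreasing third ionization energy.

The third ionization energy removes an electron from the +2 ion. For each element: K²⁺ is already 1 electron into the core; Al²⁺ still has 1 valence electron; S²⁺ still has 4 valence electrons; B²⁺ still has 1 valence electron; Be²⁺ is the bare [He] core.
Core electrons are held far more tightly than valence electrons, so K and Be top the IE_3 order.
Valence configurations: Al²⁺ [Ne]3s¹, S²⁺ [Ne]3s²3p², B²⁺ [He]2s¹.
Tabulated IE_3 (kJ/mol): K 4420, Al 2745, S 3357, B 3660, Be 14849.
Putting it together, IE_3: Al < S < B < K < Be.

Be > K > B > S > Al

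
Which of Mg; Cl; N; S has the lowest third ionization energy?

S

After 2 electrons have been removed, what remains? Mg²⁺ is the bare [Ne] core; Cl²⁺ still has 5 valence electrons; N²⁺ still has 3 valence electrons; S²⁺ still has 4 valence electrons.
Core electrons are held far more tightly than valence electrons, so Mg tops the IE_3 order.
Valence configurations: Cl²⁺ [Ne]3s²3p³, N²⁺ [He]2s²2p¹, S²⁺ [Ne]3s²3p².
Tabulated IE_3 (kJ/mol): Mg 7733, Cl 3822, N 4578, S 3357.
Hence IE_3: S < Cl < N < Mg.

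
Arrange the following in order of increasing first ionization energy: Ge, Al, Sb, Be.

Al < Ge < Sb < Be

Be is in period 2, group 2; Al is in period 3, group 13; Ge is in period 4, group 14; Sb is in period 5, group 15.
Across a period the outer electron is held more tightly (higher IE₁); down a group it sits in a higher shell, more shielded, and comes off more easily.
A diagonal step moves right (one effect) and down (the opposite effect) at once.
Ge > Al: period and group pull opposite ways; the across-period shift dominates (762 vs 578 kJ/mol).
Sb > Ge: period and group pull opposite ways; the across-period shift dominates (831 vs 762 kJ/mol).
Be > Sb: period and group pull opposite ways; the down-group shift dominates (900 vs 831 kJ/mol).
Approximate values (kJ/mol): Be 900, Al 578, Ge 762, Sb 831.
So from lowest to highest: Al < Ge < Sb < Be.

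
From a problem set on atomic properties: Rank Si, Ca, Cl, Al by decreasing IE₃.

Ca > Cl > Si > Al

Consider each +2 ion: Si²⁺ still has 2 valence electrons; Ca²⁺ is the bare [Ar] core; Cl²⁺ still has 5 valence electrons; Al²⁺ still has 1 valence electron.
Pulling an electron out of a noble-gas core costs far more than removing a remaining valence electron, so Ca sits at the high end of IE_3.
Valence configurations: Si²⁺ [Ne]3s², Cl²⁺ [Ne]3s²3p³, Al²⁺ [Ne]3s¹.
The numbers (kJ/mol): Si 3232, Ca 4912, Cl 3822, Al 2745.
So the third ionization energies run Al < Si < Cl < Ca.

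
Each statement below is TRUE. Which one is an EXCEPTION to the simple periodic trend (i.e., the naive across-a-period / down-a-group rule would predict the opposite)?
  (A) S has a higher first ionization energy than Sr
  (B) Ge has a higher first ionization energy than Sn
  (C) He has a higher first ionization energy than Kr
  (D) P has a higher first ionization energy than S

(D)

The general trend: first ionization energy increases across a period and decreases down a group.
(A) S (period 3, group 16) vs Sr (period 5, group 2): the stated order agrees with the simple trend.
(B) Ge (period 4, group 14) vs Sn (period 5, group 14): the stated order agrees with the simple trend.
(C) He (period 1, group 18) vs Kr (period 4, group 18): the stated order agrees with the simple trend.
(D) P (period 3, group 15) vs S (period 3, group 16): the stated order contradicts the simple trend.
The exception is (D): S (3p⁴) ionizes more easily than half-filled P (3p³) because the paired 3p electron in S is pushed out by e⁻–e⁻ repulsion.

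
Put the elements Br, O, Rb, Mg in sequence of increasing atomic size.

O is in period 2, group 16; Mg is in period 3, group 2; Br is in period 4, group 17; Rb is in period 5, group 1.
Across a period the added protons contract the valence shell; down a group each new principal shell makes the atom larger.
Neither a single period nor a single group — weigh both effects.
Br > O: period and group pull opposite ways; the down-group shift dominates (114 vs 63 pm).
Mg > Br: the two effects oppose for this pair; the across-period effect wins (139 vs 114 pm).
Rb > Mg: both effects reinforce here, so Rb is clearly the larger of the two.
Approximate values (pm): O 63, Mg 139, Br 114, Rb 210.
So from smallest to largest: O < Br < Mg < Rb.

O < Br < Mg < Rb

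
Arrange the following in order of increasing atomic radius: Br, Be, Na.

Be is in period 2, group 2; Na is in period 3, group 1; Br is in period 4, group 17.
Moving right in a period, electrons are added to the same shell under a stronger nuclear pull, so atoms get smaller; moving down, a new shell is opened and atoms get larger.
Neither a single period nor a single group — weigh both effects.
Br > Be: period and group pull opposite ways; the down-group shift dominates (114 vs 102 pm).
Na > Br: the two effects oppose for this pair; the across-period effect wins (155 vs 114 pm).
For reference (pm): Be 102, Na 155, Br 114.
So from smallest to largest: Be < Br < Na.

Be < Br < Na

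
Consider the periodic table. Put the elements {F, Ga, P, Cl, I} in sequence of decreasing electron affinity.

Cl > F > I > P > Ga

Adding an electron releases more energy for atoms nearer the top right (short of the noble gases).
These span different periods and groups, so the two trends combine.
P > Ga: relative to Ga, both the across-period and down-group shifts push P's electron affinity up.
I > P: period and group pull opposite ways; the across-period shift dominates (295 vs 72 kJ/mol).
F > I: they share group 17; the group trend gives F the larger value.
Cl > F: this pair runs against the simple trend — see the exception note.
Note the exception: Cl has a higher electron affinity than F, contrary to the simple trend — F's small 2p subshell makes the incoming electron feel strong e⁻–e⁻ repulsion, so Cl actually releases more energy on gaining an electron.
For reference (kJ/mol): F 328, P 72, Cl 349, Ga 29, I 295.
So from highest to lowest: Cl > F > I > P > Ga.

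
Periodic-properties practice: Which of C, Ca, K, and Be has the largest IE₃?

Be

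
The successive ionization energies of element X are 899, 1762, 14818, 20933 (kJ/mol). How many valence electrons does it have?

2

Look for the largest jump between consecutive ionization energies: IE3/IE2 ≈ 8.4, far larger than any earlier ratio.
That jump marks the point where a core electron is being removed. So the atom has 2 valence electrons.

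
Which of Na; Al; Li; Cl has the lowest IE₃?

After 2 electrons have been removed, what remains? Na²⁺ is already 1 electron into the core; Al²⁺ still has 1 valence electron; Li²⁺ is already 1 electron into the core; Cl²⁺ still has 5 valence electrons.
Breaking into a closed-shell core is much more expensive than removing a leftover valence electron — Na and Li have the largest IE_3 here.
Valence configurations: Al²⁺ [Ne]3s¹, Cl²⁺ [Ne]3s²3p³.
Tabulated IE_3 (kJ/mol): Na 6910, Al 2745, Li 11815, Cl 3822.
Overall IE_3 order: Al < Cl < Na < Li.

Al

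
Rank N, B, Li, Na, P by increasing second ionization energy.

P < B < N < Na < Li

After 1 electron has been removed, what remains? N⁺ still has 4 valence electrons; B⁺ still has 2 valence electrons; Li⁺ is the bare [He] core; Na⁺ is the bare [Ne] core; P⁺ still has 4 valence electrons.
Pulling an electron out of a noble-gas core costs far more than removing a remaining valence electron, so Na and Li sit at the high end of IE_2.
Valence configurations: N⁺ [He]2s²2p², B⁺ [He]2s², P⁺ [Ne]3s²3p².
The numbers (kJ/mol): N 2856, B 2427, Li 7298, Na 4562, P 1907.
Hence IE_2: P < B < N < Na < Li.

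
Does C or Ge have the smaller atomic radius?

C

C is in period 2, group 14; Ge is in period 4, group 14.
Atomic radius shrinks across a period as nuclear charge pulls the same shell inward, and grows down a group as new shells are added.
All are in group 14, so atomic radius increases down the group.
So C has the smaller atomic radius (C < Ge).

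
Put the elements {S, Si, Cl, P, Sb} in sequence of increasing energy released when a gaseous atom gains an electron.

Si is in period 3, group 14; P is in period 3, group 15; S is in period 3, group 16; Cl is in period 3, group 17; Sb is in period 5, group 15.
Atoms with high Z_eff and room in the valence shell (especially the halogens) have the most exothermic electron affinities.
These span different periods and groups, so the two trends combine.
Sb > P: this pair runs against the simple trend — see the exception note.
Si > Sb: the two effects oppose for this pair; the down-group effect wins (134 vs 103 kJ/mol).
S > Si: both are in period 3; the period trend gives S the larger value.
Cl > S: Cl lies to the right of S in period 3, so the across-period effect alone puts Cl higher.
Note the exception: Sb has a higher electron affinity than P, contrary to the simple trend — both are half-filled np³, but the pairing/repulsion penalty for the added electron shrinks as the p orbitals become larger and more diffuse down the group, and for Sb that outweighs the weaker nuclear attraction.
Note the exception: Si has a higher electron affinity than P, contrary to the simple trend — adding an electron to P's half-filled 3p³ is unfavourable, so Si (3p²) has the more exothermic EA.
Tabulated electron affinity (kJ/mol): Si 134, P 72, S 200, Cl 349, Sb 103.
So from lowest to highest: P < Sb < Si < S < Cl.

P < Sb < Si < S < Cl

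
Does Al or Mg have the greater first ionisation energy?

Mg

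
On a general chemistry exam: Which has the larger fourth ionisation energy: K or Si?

After 3 electrons have been removed, what remains? K³⁺ is already 2 electrons into the core; Si³⁺ still has 1 valence electron.
Pulling an electron out of a noble-gas core costs far more than removing a remaining valence electron, so K sits at the high end of IE_4.
Approximate IE_4 values (kJ/mol): K 5877, Si 4356.
So the fourth ionization energies run Si < K.

K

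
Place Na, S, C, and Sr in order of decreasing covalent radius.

C is in period 2, group 14; Na is in period 3, group 1; S is in period 3, group 16; Sr is in period 5, group 2.
Radius decreases left→right (rising Z_eff, same n) and increases top→bottom (higher n).
These span different periods and groups, so the two trends combine.
S > C: the two effects oppose for this pair; the down-group effect wins (103 vs 75 pm).
Na > S: Na lies to the left of S in period 3, so the across-period effect alone puts Na larger.
Sr > Na: period and group pull opposite ways; the down-group shift dominates (185 vs 155 pm).
Tabulated atomic radius (pm): C 75, Na 155, S 103, Sr 185.
So from largest to smallest: Sr > Na > S > C.

Sr > Na > S > C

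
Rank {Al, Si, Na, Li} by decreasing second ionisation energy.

After 1 electron has been removed, what remains? Al⁺ still has 2 valence electrons; Si⁺ still has 3 valence electrons; Na⁺ is the bare [Ne] core; Li⁺ is the bare [He] core.
Breaking into a closed-shell core is much more expensive than removing a leftover valence electron — Na and Li have the largest IE_2 here.
Valence configurations: Al⁺ [Ne]3s², Si⁺ [Ne]3s²3p¹.
Si⁺ loses a lone 3p electron whereas Al⁺ must break into a filled 3s² pair, so IE_2(Al) > IE_2(Si) even though Si has the higher nuclear charge.
Tabulated IE_2 (kJ/mol): Al 1817, Si 1577, Na 4562, Li 7298.
So the second ionization energies run Si < Al < Na < Li.

Li > Na > Al > Si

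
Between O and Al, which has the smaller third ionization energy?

Al

After 2 electrons have been removed, what remains? O²⁺ still has 4 valence electrons; Al²⁺ still has 1 valence electron.
All are still removing valence electrons, so compare the +2 ions as you would atoms: IE_3 generally rises across a period (higher Z_eff) and falls down a group (larger shell), subject to the usual subshell exceptions.
Valence configurations: O²⁺ [He]2s²2p², Al²⁺ [Ne]3s¹.
The numbers (kJ/mol): O 5300, Al 2745.
Hence IE_3: Al < O.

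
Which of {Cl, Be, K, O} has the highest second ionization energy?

After 1 electron has been removed, what remains? Cl⁺ still has 6 valence electrons; Be⁺ still has 1 valence electron; K⁺ is the bare [Ar] core; O⁺ still has 5 valence electrons.
Usually core removal costs more than valence removal, but here the competition is close: a tightly held n=2 valence electron can cost more to remove than an n=3 core electron, so the actual values have to decide it.
Valence configurations: Cl⁺ [Ne]3s²3p⁴, Be⁺ [He]2s¹, O⁺ [He]2s²2p³.
Approximate IE_2 values (kJ/mol): Cl 2298, Be 1757, K 3052, O 3388.
Overall IE_2 order: Be < Cl < K < O.

O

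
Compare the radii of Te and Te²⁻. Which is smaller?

Forming Te²⁻ adds 2 electrons to Te. More electron–electron repulsion in the same shell, with unchanged nuclear charge, lets the cloud expand.
An anion is larger than its parent atom: Te²⁻ > Te.

Te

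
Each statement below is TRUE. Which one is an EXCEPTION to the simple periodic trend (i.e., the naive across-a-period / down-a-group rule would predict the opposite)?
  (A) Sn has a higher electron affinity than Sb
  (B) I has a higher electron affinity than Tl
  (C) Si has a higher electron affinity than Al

The general trend: electron affinity increases across a period and decreases down a group.
(A) Sn (period 5, group 14) vs Sb (period 5, group 15): the stated order contradicts the simple trend.
(B) I (period 5, group 17) vs Tl (period 6, group 13): the stated order agrees with the simple trend.
(C) Si (period 3, group 14) vs Al (period 3, group 13): the stated order agrees with the simple trend.
The exception is (A): adding an electron to Sb's half-filled 5p³ is unfavourable, so Sn has the more exothermic EA.

(A)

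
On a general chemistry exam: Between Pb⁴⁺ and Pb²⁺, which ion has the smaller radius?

Both ions have Z = 82 protons, but Pb⁴⁺ has lost more electrons, so its remaining electrons feel a larger effective nuclear charge per electron and are pulled in more tightly.
Higher positive charge → smaller ion, so Pb²⁺ > Pb⁴⁺.

Pb⁴⁺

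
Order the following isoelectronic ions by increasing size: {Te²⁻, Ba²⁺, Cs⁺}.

Ba²⁺ < Cs⁺ < Te²⁻

All of these have 54 electrons, so size is governed by nuclear charge alone: the more protons, the stronger the pull on the same electron cloud, and the smaller the ion.
Nuclear charges: Ba²⁺ (Z=56), Cs⁺ (Z=55), Te²⁻ (Z=52).
Smallest to largest: Ba²⁺ < Cs⁺ < Te²⁻.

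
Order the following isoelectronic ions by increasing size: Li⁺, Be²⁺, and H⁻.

All of these have 2 electrons, so size is governed by nuclear charge alone: the more protons, the stronger the pull on the same electron cloud, and the smaller the ion.
Nuclear charges: Be²⁺ (Z=4), Li⁺ (Z=3), H⁻ (Z=1).
Smallest to largest: Be²⁺ < Li⁺ < H⁻.

Be²⁺ < Li⁺ < H⁻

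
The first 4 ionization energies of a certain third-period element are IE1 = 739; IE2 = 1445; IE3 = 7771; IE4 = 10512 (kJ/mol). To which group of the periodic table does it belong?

Look for the largest jump between consecutive ionization energies: IE3/IE2 ≈ 5.4, far larger than any earlier ratio.
That jump marks the point where a core electron is being removed. So the atom has 2 valence electrons.
A main-group element with 2 valence electrons is in group 2.

Group 2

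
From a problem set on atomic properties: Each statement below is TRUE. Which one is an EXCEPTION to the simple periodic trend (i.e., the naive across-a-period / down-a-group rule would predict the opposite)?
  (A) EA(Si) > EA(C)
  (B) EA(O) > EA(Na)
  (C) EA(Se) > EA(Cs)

The general trend: electron affinity increases across a period and decreases down a group.
(A) Si (period 3, group 14) vs C (period 2, group 14): the stated order contradicts the simple trend.
(B) O (period 2, group 16) vs Na (period 3, group 1): the stated order agrees with the simple trend.
(C) Se (period 4, group 16) vs Cs (period 6, group 1): the stated order agrees with the simple trend.
The exception is (A): Si's larger, more diffuse 3p orbitals accept an added electron slightly more readily than C's compact 2p.

(A)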